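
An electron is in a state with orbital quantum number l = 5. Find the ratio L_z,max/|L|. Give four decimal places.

L_z,max/|L| = 0.9129

|L| = √30 ℏ ≈ 5.4772ℏ, while L_z,max = lℏ = 5ℏ.
L_z,max/|L| = 5/√30 = 0.9129.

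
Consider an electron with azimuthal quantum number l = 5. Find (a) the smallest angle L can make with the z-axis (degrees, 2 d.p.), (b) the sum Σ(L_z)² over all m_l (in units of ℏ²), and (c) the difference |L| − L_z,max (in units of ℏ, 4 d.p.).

cos θ_min = 5/√30, so θ_min ≈ 24.09°.
Σ m_l² = 110, so Σ(L_z)² = 110 ℏ².
|L| − L_z,max = (√30 − 5)ℏ ≈ 0.4772ℏ.

θ_min ≈ 24.09°; Σ(L_z)² = 110 ℏ²; |L|−L_z,max ≈ 0.4772ℏ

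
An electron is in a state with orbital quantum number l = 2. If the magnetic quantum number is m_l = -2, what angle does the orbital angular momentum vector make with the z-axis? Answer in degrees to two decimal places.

θ ≈ 144.74°

|L| = ℏ√(l(l+1)) = √6 ℏ.
L_z = m_l ℏ = −2ℏ.
cos θ = L_z/|L| = -2/√6, so θ ≈ 144.74°.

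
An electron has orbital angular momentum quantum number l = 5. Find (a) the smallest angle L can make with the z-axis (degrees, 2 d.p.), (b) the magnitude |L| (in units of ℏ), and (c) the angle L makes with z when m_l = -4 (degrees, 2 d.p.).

θ_min ≈ 24.09°; |L| = √30 ℏ ≈ 5.477ℏ; θ(m_l=-4) ≈ 136.91°

cos θ_min = 5/√30, so θ_min ≈ 24.09°.
|L| = ℏ√(5·6) = √30 ℏ ≈ 5.477ℏ.
For m_l = -4: cos θ = -4/√30, θ ≈ 136.91°.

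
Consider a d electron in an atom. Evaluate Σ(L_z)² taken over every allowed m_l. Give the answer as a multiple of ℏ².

Σ(L_z)² = 10 ℏ²

D corresponds to l = 2.
m_l runs from −2 to 2, i.e. {-2, -1, 0, 1, 2}.
Σ m_l² = l(l+1)(2l+1)/3 = 2·3·5/3 = 10.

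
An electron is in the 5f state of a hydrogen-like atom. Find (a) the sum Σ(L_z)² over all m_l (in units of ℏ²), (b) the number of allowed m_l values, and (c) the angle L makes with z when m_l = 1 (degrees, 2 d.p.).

Σ(L_z)² = 28 ℏ²; 7 values; θ(m_l=1) ≈ 73.22°

For 5f, l = 3.
Σ m_l² = 28, so Σ(L_z)² = 28 ℏ².
There are 2l+1 = 7 values of m_l.
For m_l = 1: cos θ = 1/√12, θ ≈ 73.22°.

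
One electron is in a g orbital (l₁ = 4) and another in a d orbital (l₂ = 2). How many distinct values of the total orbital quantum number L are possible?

By the triangle rule, |l₁ − l₂| ≤ L ≤ l₁ + l₂.
Allowed values: L = 2, 3, 4, 5, 6.
That is 5 values.

5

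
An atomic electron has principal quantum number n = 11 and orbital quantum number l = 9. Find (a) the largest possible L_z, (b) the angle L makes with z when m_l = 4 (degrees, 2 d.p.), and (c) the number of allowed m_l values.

L_z,max = lℏ = 9ℏ.
For m_l = 4: cos θ = 4/√90, θ ≈ 65.06°.
There are 2l+1 = 19 values of m_l.

L_z,max = 9ℏ; θ(m_l=4) ≈ 65.06°; 19 values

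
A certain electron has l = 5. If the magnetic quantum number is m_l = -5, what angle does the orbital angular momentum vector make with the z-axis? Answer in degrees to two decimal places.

θ ≈ 155.91°

|L|² = l(l+1)ℏ² = 30ℏ², so |L| = √30 ℏ.
L_z = m_l ℏ = −5ℏ.
cos θ = L_z/|L| = -5/√30, so θ ≈ 155.91°.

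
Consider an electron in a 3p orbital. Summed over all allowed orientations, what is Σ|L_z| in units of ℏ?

Σ|L_z| = 2 ℏ

The 3p subshell has l = 1.
The allowed m_l values are -1, 0, 1.
Σ|m_l| = 2(1+2+…+1) = 2.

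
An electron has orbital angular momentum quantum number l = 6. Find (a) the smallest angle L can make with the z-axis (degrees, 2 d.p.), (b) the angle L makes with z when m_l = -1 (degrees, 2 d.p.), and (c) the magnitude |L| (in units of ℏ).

cos θ_min = 6/√42, so θ_min ≈ 22.21°.
For m_l = -1: cos θ = -1/√42, θ ≈ 98.88°.
|L| = ℏ√(6·7) = √42 ℏ ≈ 6.481ℏ.

θ_min ≈ 22.21°; θ(m_l=-1) ≈ 98.88°; |L| = √42 ℏ ≈ 6.481ℏ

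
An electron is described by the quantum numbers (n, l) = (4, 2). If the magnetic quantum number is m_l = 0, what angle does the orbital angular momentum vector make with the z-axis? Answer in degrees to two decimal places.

|L|² = l(l+1)ℏ² = 6ℏ², so |L| = √6 ℏ.
L_z = m_l ℏ = 0ℏ.
cos θ = L_z/|L| = 0/√6, so θ ≈ 90.00°.

θ ≈ 90.00°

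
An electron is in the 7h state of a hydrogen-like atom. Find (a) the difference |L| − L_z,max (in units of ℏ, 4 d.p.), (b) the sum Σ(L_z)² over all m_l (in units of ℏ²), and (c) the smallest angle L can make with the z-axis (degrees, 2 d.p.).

The 7h subshell has l = 5.
|L| − L_z,max = (√30 − 5)ℏ ≈ 0.4772ℏ.
Σ m_l² = 110, so Σ(L_z)² = 110 ℏ².
cos θ_min = 5/√30, so θ_min ≈ 24.09°.

|L|−L_z,max ≈ 0.4772ℏ; Σ(L_z)² = 110 ℏ²; θ_min ≈ 24.09°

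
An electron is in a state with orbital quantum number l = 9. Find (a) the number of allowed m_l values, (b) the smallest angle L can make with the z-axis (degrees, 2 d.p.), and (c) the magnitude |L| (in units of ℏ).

19 values; θ_min ≈ 18.43°; |L| = 3√10 ℏ ≈ 9.487ℏ

There are 2l+1 = 19 values of m_l.
cos θ_min = 9/√90, so θ_min ≈ 18.43°.
|L| = ℏ√(9·10) = 3√10 ℏ ≈ 9.487ℏ.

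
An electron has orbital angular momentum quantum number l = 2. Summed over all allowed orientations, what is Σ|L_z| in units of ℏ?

Σ|L_z| = 6 ℏ

The allowed m_l values are -2, -1, 0, 1, 2.
Σ|m_l| = 2·2(2+1)/2 = 6.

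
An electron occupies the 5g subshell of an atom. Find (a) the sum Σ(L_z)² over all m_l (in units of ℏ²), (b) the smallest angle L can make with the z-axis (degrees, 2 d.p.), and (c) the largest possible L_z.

5g means n = 5, l = 4.
Σ m_l² = 60, so Σ(L_z)² = 60 ℏ².
cos θ_min = 4/√20, so θ_min ≈ 26.57°.
L_z,max = lℏ = 4ℏ.

Σ(L_z)² = 60 ℏ²; θ_min ≈ 26.57°; L_z,max = 4ℏ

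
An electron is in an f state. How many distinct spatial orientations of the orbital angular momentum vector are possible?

7

An f state has l = 3.
The number of m_l values is 2l + 1 = 2·3 + 1 = 7.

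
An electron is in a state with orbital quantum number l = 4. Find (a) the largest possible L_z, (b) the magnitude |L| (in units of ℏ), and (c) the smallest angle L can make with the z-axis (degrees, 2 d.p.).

L_z,max = lℏ = 4ℏ.
|L| = ℏ√(4·5) = 2√5 ℏ ≈ 4.472ℏ.
cos θ_min = 4/√20, so θ_min ≈ 26.57°.

L_z,max = 4ℏ; |L| = 2√5 ℏ ≈ 4.472ℏ; θ_min ≈ 26.57°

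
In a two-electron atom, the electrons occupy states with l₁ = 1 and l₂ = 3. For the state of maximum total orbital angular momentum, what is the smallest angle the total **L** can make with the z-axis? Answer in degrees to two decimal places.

L runs from |1 − 3| = 2 to 1 + 3 = 4.
L ∈ {2, 3, 4}.
The maximum is L = 4, with |L_tot| = ℏ√(4·5) = 2√5 ℏ.
The minimum angle with z is arccos(4/√20) ≈ 26.57°.

θ_min ≈ 26.57°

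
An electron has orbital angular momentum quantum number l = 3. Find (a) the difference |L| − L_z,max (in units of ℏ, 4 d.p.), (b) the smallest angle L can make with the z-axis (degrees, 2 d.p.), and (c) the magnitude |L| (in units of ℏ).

|L|−L_z,max ≈ 0.4641ℏ; θ_min ≈ 30.00°; |L| = 2√3 ℏ ≈ 3.464ℏ

|L| − L_z,max = (2√3 − 3)ℏ ≈ 0.4641ℏ.
cos θ_min = 3/√12, so θ_min ≈ 30.00°.
|L| = ℏ√(3·4) = 2√3 ℏ ≈ 3.464ℏ.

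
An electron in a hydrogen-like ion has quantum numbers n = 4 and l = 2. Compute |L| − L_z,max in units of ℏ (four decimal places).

|L| − L_z,max ≈ 0.4495ℏ

|L| = √6 ℏ ≈ 2.4495ℏ, while L_z,max = lℏ = 2ℏ.
The difference is (√6 − 2)ℏ ≈ 0.4495ℏ.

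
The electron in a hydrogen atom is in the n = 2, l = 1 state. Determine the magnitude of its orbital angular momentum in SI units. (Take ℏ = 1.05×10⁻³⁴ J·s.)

|L| = 1.48×10⁻³⁴ J·s

|L| = ℏ√(l(l+1)) = ℏ√(1·2) = √2 ℏ
Numerically, |L| = 1.414 × (1.05×10⁻³⁴ J·s) = 1.48×10⁻³⁴ J·s.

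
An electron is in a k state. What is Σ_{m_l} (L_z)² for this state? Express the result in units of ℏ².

Σ(L_z)² = 280 ℏ²

The letter k corresponds to l = 7.
The allowed m_l values are -7, -6, -5, -4, -3, -2, -1, 0, 1, 2, 3, 4, 5, 6, 7.
Summing m² from −7 to 7: Σ m_l² = 280.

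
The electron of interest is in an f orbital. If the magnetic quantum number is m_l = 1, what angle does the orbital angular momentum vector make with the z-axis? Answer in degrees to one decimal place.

F corresponds to l = 3.
|L| = ℏ√(l(l+1)) = 2√3 ℏ.
L_z = m_l ℏ = 1ℏ.
cos θ = L_z/|L| = 1/√12, so θ ≈ 73.2°.

θ ≈ 73.2°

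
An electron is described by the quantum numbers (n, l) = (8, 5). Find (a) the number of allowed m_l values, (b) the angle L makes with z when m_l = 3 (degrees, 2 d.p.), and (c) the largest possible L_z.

There are 2l+1 = 11 values of m_l.
For m_l = 3: cos θ = 3/√30, θ ≈ 56.79°.
L_z,max = lℏ = 5ℏ.

11 values; θ(m_l=3) ≈ 56.79°; L_z,max = 5ℏ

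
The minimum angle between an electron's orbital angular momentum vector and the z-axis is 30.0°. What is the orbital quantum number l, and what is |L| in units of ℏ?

cos θ_min = l/√(l(l+1)) = √(l/(l+1)), so l/(l+1) = cos²(30.0°) = 0.7500.
Thus l = 0.7500/(1 − 0.7500) ≈ 3.
Then |L| = ℏ√(3·4) = 2√3 ℏ.

l = 3, |L| = 2√3 ℏ ≈ 3.464ℏ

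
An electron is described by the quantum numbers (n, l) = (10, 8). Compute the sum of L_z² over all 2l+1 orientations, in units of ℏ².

m_l runs from −8 to 8, i.e. {-8, -7, -6, -5, -4, -3, -2, -1, 0, 1, 2, 3, 4, 5, 6, 7, 8}.
Summing m² from −8 to 8: Σ m_l² = 408.

Σ(L_z)² = 408 ℏ²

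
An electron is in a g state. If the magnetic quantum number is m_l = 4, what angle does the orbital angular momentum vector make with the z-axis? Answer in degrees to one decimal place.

The letter g corresponds to l = 4.
|L| = √(l(l+1)) ℏ = 2√5 ℏ.
L_z = m_l ℏ = 4ℏ.
cos θ = L_z/|L| = 4/√20, so θ ≈ 26.6°.

θ ≈ 26.6°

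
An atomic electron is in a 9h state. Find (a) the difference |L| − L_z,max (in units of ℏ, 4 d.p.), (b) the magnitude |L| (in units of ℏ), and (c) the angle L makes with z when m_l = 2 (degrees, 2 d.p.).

The 9h subshell has l = 5.
|L| − L_z,max = (√30 − 5)ℏ ≈ 0.4772ℏ.
|L| = ℏ√(5·6) = √30 ℏ ≈ 5.477ℏ.
For m_l = 2: cos θ = 2/√30, θ ≈ 68.58°.

|L|−L_z,max ≈ 0.4772ℏ; |L| = √30 ℏ ≈ 5.477ℏ; θ(m_l=2) ≈ 68.58°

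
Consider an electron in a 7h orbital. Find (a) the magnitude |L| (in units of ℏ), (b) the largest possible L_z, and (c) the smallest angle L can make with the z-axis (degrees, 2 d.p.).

|L| = √30 ℏ ≈ 5.477ℏ; L_z,max = 5ℏ; θ_min ≈ 24.09°

The 7h subshell has l = 5.
|L| = ℏ√(5·6) = √30 ℏ ≈ 5.477ℏ.
L_z,max = lℏ = 5ℏ.
cos θ_min = 5/√30, so θ_min ≈ 24.09°.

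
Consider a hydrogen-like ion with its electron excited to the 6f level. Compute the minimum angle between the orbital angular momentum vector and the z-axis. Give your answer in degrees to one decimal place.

θ_min ≈ 30.0°

The 6f level has l = 3.
|L| = ℏ√(l(l+1)) = 2√3 ℏ.
The smallest angle corresponds to the largest L_z, i.e. m_l = l = 3, giving L_z = 3ℏ.
cos θ_min = 3/√12, so θ_min ≈ 30.0°.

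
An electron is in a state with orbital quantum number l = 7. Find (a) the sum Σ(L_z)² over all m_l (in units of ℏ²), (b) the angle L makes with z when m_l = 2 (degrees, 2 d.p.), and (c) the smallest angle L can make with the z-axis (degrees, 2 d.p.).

Σ(L_z)² = 280 ℏ²; θ(m_l=2) ≈ 74.50°; θ_min ≈ 20.70°

Σ m_l² = 280, so Σ(L_z)² = 280 ℏ².
For m_l = 2: cos θ = 2/√56, θ ≈ 74.50°.
cos θ_min = 7/√56, so θ_min ≈ 20.70°.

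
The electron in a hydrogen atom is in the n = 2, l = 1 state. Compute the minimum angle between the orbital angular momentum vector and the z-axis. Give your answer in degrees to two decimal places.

|L| = √(l(l+1)) ℏ = √2 ℏ.
The smallest angle corresponds to the largest L_z, i.e. m_l = l = 1, giving L_z = 1ℏ.
cos θ_min = 1/√2, so θ_min ≈ 45.00°.

θ_min ≈ 45.00°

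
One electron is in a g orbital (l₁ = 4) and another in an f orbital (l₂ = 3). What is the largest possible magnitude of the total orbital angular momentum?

|L_tot|_max = 2√14 ℏ ≈ 7.483ℏ

The total orbital quantum number L ranges from |l₁ − l₂| to l₁ + l₂ in integer steps.
So L can be 1, 2, 3, 4, 5, 6, 7.
The largest magnitude corresponds to L = 7: |L_tot| = ℏ√(7·8) = 2√14 ℏ.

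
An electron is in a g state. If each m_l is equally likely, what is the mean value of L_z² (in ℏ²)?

⟨L_z²⟩ = 6.667 ℏ²

G corresponds to l = 4.
The allowed m_l values are -4, -3, -2, -1, 0, 1, 2, 3, 4.
⟨L_z²⟩ = ℏ²·(Σ m_l²)/(2l+1) = ℏ²·60/9 = 6.667ℏ².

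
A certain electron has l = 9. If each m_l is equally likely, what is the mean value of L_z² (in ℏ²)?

m_l runs from −9 to 9, i.e. {-9, -8, -7, -6, -5, -4, -3, -2, -1, 0, 1, 2, 3, 4, 5, 6, 7, 8, 9}.
⟨L_z²⟩ = ℏ²·l(l+1)/3 = 30ℏ².

⟨L_z²⟩ = 30 ℏ²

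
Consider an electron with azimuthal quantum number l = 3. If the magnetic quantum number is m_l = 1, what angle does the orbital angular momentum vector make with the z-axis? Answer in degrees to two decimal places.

θ ≈ 73.22°

|L|² = l(l+1)ℏ² = 12ℏ², so |L| = 2√3 ℏ.
L_z = m_l ℏ = 1ℏ.
cos θ = L_z/|L| = 1/√12, so θ ≈ 73.22°.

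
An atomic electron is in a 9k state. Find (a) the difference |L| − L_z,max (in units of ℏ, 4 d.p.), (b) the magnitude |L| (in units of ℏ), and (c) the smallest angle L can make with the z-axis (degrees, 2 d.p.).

For 9k, l = 7.
|L| − L_z,max = (2√14 − 7)ℏ ≈ 0.4833ℏ.
|L| = ℏ√(7·8) = 2√14 ℏ ≈ 7.483ℏ.
cos θ_min = 7/√56, so θ_min ≈ 20.70°.

|L|−L_z,max ≈ 0.4833ℏ; |L| = 2√14 ℏ ≈ 7.483ℏ; θ_min ≈ 20.70°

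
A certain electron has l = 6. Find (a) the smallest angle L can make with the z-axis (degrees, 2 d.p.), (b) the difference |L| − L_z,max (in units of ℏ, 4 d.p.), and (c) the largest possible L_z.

cos θ_min = 6/√42, so θ_min ≈ 22.21°.
|L| − L_z,max = (√42 − 6)ℏ ≈ 0.4807ℏ.
L_z,max = lℏ = 6ℏ.

θ_min ≈ 22.21°; |L|−L_z,max ≈ 0.4807ℏ; L_z,max = 6ℏ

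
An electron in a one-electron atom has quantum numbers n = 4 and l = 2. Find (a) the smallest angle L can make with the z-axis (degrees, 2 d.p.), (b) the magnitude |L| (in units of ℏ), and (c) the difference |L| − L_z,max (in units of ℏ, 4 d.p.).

θ_min ≈ 35.26°; |L| = √6 ℏ ≈ 2.449ℏ; |L|−L_z,max ≈ 0.4495ℏ

cos θ_min = 2/√6, so θ_min ≈ 35.26°.
|L| = ℏ√(2·3) = √6 ℏ ≈ 2.449ℏ.
|L| − L_z,max = (√6 − 2)ℏ ≈ 0.4495ℏ.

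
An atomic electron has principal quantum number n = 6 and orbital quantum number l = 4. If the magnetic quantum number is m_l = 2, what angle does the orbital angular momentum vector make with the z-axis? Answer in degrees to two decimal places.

|L| = ℏ√(l(l+1)) = 2√5 ℏ.
L_z = m_l ℏ = 2ℏ.
cos θ = L_z/|L| = 2/√20, so θ ≈ 63.43°.

θ ≈ 63.43°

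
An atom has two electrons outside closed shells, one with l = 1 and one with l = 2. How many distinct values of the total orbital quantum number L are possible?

By the triangle rule, |l₁ − l₂| ≤ L ≤ l₁ + l₂.
L ∈ {1, 2, 3}.
That is 3 values.

3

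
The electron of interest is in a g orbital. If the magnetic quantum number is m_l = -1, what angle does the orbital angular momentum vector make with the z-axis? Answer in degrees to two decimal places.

For a g orbital, l = 4.
|L|² = l(l+1)ℏ² = 20ℏ², so |L| = 2√5 ℏ.
L_z = m_l ℏ = −1ℏ.
cos θ = L_z/|L| = -1/√20, so θ ≈ 102.92°.

θ ≈ 102.92°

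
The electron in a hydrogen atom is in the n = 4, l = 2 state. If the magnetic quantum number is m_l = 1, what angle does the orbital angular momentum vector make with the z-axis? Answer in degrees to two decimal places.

|L| = √(l(l+1)) ℏ = √6 ℏ.
L_z = m_l ℏ = 1ℏ.
cos θ = L_z/|L| = 1/√6, so θ ≈ 65.91°.

θ ≈ 65.91°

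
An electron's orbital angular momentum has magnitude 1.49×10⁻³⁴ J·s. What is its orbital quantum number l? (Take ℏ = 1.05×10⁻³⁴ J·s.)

Dividing by ℏ: |L|/ℏ ≈ 1.419.
(|L|/ℏ)² = l(l+1) ≈ 2.01 ⇒ l = 1.

l = 1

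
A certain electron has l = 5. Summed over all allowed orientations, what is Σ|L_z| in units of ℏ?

m_l runs from −5 to 5, i.e. {-5, -4, -3, -2, -1, 0, 1, 2, 3, 4, 5}.
Σ|m_l| = l(l+1) = 30.

Σ|L_z| = 30 ℏ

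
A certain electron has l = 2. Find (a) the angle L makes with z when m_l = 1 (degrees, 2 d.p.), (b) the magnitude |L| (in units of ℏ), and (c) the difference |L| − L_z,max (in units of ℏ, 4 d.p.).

θ(m_l=1) ≈ 65.91°; |L| = √6 ℏ ≈ 2.449ℏ; |L|−L_z,max ≈ 0.4495ℏ

For m_l = 1: cos θ = 1/√6, θ ≈ 65.91°.
|L| = ℏ√(2·3) = √6 ℏ ≈ 2.449ℏ.
|L| − L_z,max = (√6 − 2)ℏ ≈ 0.4495ℏ.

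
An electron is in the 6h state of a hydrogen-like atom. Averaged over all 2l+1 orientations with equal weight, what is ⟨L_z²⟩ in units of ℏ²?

⟨L_z²⟩ = 10 ℏ²

For 6h, l = 5.
m_l ∈ {-5, -4, -3, -2, -1, 0, 1, 2, 3, 4, 5}.
⟨L_z²⟩ = ℏ²·l(l+1)/3 = 10ℏ².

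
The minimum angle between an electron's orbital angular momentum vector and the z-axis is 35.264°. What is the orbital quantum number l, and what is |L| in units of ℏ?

l = 2, |L| = √6 ℏ ≈ 2.449ℏ

At minimum angle, m_l = l, so cos θ = l/√(l(l+1)); cos²θ = l/(l+1) = 0.6667.
Solving: l = 2.
Then |L| = ℏ√(2·3) = √6 ℏ.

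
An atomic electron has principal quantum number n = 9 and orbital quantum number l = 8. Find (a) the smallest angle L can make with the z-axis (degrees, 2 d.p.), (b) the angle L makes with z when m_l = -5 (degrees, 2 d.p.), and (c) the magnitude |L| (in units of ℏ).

θ_min ≈ 19.47°; θ(m_l=-5) ≈ 126.10°; |L| = 6√2 ℏ ≈ 8.485ℏ

cos θ_min = 8/√72, so θ_min ≈ 19.47°.
For m_l = -5: cos θ = -5/√72, θ ≈ 126.10°.
|L| = ℏ√(8·9) = 6√2 ℏ ≈ 8.485ℏ.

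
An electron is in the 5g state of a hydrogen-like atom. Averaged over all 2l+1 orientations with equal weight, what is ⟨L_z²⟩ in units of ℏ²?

⟨L_z²⟩ = 6.667 ℏ²

5g means n = 5, l = 4.
m_l ∈ {-4, -3, -2, -1, 0, 1, 2, 3, 4}.
⟨L_z²⟩ = ℏ²·l(l+1)/3 = 6.667ℏ².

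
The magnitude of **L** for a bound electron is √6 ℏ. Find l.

Since |L|² = l(l+1)ℏ², l(l+1) = 6.
Solving: l = 2.

l = 2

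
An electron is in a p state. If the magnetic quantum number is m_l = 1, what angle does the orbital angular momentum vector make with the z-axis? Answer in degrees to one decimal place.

θ ≈ 45.0°

P corresponds to l = 1.
|L| = ℏ√(l(l+1)) = √2 ℏ.
L_z = m_l ℏ = 1ℏ.
cos θ = L_z/|L| = 1/√2, so θ ≈ 45.0°.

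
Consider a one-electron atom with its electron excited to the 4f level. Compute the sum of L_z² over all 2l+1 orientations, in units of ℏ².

Σ(L_z)² = 28 ℏ²

The 4f level has l = 3.
The allowed m_l values are -3, -2, -1, 0, 1, 2, 3.
Σ m_l² = l(l+1)(2l+1)/3 = 3·4·7/3 = 28.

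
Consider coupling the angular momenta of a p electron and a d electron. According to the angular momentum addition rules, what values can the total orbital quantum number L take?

The total orbital quantum number L ranges from |l₁ − l₂| to l₁ + l₂ in integer steps.
So L can be 1, 2, 3.

L = 1, 2, 3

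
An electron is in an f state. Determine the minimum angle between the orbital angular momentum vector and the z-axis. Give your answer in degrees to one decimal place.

An f state has l = 3.
|L|² = l(l+1)ℏ² = 12ℏ², so |L| = 2√3 ℏ.
The smallest angle corresponds to the largest L_z, i.e. m_l = l = 3, giving L_z = 3ℏ.
cos θ_min = 3/√12, so θ_min ≈ 30.0°.

θ_min ≈ 30.0°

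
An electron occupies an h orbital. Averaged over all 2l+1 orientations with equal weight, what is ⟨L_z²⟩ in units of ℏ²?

⟨L_z²⟩ = 10 ℏ²

For an h orbital, l = 5.
The allowed m_l values are -5, -4, -3, -2, -1, 0, 1, 2, 3, 4, 5.
⟨L_z²⟩ = ℏ²·l(l+1)/3 = 10ℏ².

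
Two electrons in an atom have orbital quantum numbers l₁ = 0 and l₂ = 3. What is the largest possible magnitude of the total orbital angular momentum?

The total orbital quantum number L ranges from |l₁ − l₂| to l₁ + l₂ in integer steps.
Allowed values: L = 3.
The largest magnitude corresponds to L = 3: |L_tot| = ℏ√(3·4) = 2√3 ℏ.

|L_tot|_max = 2√3 ℏ ≈ 3.464ℏ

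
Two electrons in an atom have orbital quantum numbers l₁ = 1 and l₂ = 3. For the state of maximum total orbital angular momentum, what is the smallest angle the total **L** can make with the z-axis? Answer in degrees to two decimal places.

Angular momentum addition gives L = |l₁ − l₂|, …, l₁ + l₂.
Allowed values: L = 2, 3, 4.
The maximum is L = 4, with |L_tot| = ℏ√(4·5) = 2√5 ℏ.
The minimum angle with z is arccos(4/√20) ≈ 26.57°.

θ_min ≈ 26.57°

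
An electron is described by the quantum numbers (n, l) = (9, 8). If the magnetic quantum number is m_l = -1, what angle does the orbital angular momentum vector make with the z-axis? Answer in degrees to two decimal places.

θ ≈ 96.77°

|L| = √(l(l+1)) ℏ = 6√2 ℏ.
L_z = m_l ℏ = −1ℏ.
cos θ = L_z/|L| = -1/√72, so θ ≈ 96.77°.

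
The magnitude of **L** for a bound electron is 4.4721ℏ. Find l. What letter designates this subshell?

Since |L|² = l(l+1)ℏ², l(l+1) = 20.
The positive root is l = 4.

l = 4 (g orbital)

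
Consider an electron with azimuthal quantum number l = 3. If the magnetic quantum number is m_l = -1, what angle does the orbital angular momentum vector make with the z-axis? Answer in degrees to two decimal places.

θ ≈ 106.78°

|L| = √(l(l+1)) ℏ = 2√3 ℏ.
L_z = m_l ℏ = −1ℏ.
cos θ = L_z/|L| = -1/√12, so θ ≈ 106.78°.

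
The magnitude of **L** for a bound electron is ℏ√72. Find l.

l = 8

|L| = ℏ√(l(l+1)), so l(l+1) = 72.
l² + l − 72 = 0 ⇒ l = 8.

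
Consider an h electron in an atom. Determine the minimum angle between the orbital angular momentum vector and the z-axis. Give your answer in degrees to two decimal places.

The letter h corresponds to l = 5.
|L| = ℏ√(l(l+1)) = √30 ℏ.
The smallest angle corresponds to the largest L_z, i.e. m_l = l = 5, giving L_z = 5ℏ.
cos θ_min = 5/√30, so θ_min ≈ 24.09°.

θ_min ≈ 24.09°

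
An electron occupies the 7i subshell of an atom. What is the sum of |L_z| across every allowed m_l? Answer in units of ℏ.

7i means n = 7, l = 6.
The allowed m_l values are -6, -5, -4, -3, -2, -1, 0, 1, 2, 3, 4, 5, 6.
Σ|m_l| = l(l+1) = 42.

Σ|L_z| = 42 ℏ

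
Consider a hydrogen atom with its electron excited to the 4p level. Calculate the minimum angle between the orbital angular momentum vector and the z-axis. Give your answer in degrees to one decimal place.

θ_min ≈ 45.0°

The 4p level has l = 1.
|L|² = l(l+1)ℏ² = 2ℏ², so |L| = √2 ℏ.
The smallest angle corresponds to the largest L_z, i.e. m_l = l = 1, giving L_z = 1ℏ.
cos θ_min = 1/√2, so θ_min ≈ 45.0°.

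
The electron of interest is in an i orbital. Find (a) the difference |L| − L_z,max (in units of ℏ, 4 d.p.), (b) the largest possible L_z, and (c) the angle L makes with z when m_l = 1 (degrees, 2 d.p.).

The letter i corresponds to l = 6.
|L| − L_z,max = (√42 − 6)ℏ ≈ 0.4807ℏ.
L_z,max = lℏ = 6ℏ.
For m_l = 1: cos θ = 1/√42, θ ≈ 81.12°.

|L|−L_z,max ≈ 0.4807ℏ; L_z,max = 6ℏ; θ(m_l=1) ≈ 81.12°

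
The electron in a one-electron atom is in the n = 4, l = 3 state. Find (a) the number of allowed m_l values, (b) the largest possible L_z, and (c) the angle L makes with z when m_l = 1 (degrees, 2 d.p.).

There are 2l+1 = 7 values of m_l.
L_z,max = lℏ = 3ℏ.
For m_l = 1: cos θ = 1/√12, θ ≈ 73.22°.

7 values; L_z,max = 3ℏ; θ(m_l=1) ≈ 73.22°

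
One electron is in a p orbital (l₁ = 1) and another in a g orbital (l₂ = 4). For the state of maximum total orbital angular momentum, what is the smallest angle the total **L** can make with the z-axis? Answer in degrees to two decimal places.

The total orbital quantum number L ranges from |l₁ − l₂| to l₁ + l₂ in integer steps.
Allowed values: L = 3, 4, 5.
The maximum is L = 5, with |L_tot| = ℏ√(5·6) = √30 ℏ.
The minimum angle with z is arccos(5/√30) ≈ 24.09°.

θ_min ≈ 24.09°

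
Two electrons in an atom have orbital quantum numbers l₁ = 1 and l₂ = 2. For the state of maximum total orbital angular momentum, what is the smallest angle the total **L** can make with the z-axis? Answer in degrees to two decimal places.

θ_min ≈ 30.00°

Angular momentum addition gives L = |l₁ − l₂|, …, l₁ + l₂.
Allowed values: L = 1, 2, 3.
The maximum is L = 3, with |L_tot| = ℏ√(3·4) = 2√3 ℏ.
The minimum angle with z is arccos(3/√12) ≈ 30.00°.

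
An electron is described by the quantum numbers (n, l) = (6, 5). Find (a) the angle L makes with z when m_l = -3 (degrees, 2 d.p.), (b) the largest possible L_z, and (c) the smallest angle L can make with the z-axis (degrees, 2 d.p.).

For m_l = -3: cos θ = -3/√30, θ ≈ 123.21°.
L_z,max = lℏ = 5ℏ.
cos θ_min = 5/√30, so θ_min ≈ 24.09°.

θ(m_l=-3) ≈ 123.21°; L_z,max = 5ℏ; θ_min ≈ 24.09°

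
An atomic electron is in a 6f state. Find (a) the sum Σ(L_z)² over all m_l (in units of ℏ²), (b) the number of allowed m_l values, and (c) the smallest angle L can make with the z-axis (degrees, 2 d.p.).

6f means n = 6, l = 3.
Σ m_l² = 28, so Σ(L_z)² = 28 ℏ².
There are 2l+1 = 7 values of m_l.
cos θ_min = 3/√12, so θ_min ≈ 30.00°.

Σ(L_z)² = 28 ℏ²; 7 values; θ_min ≈ 30.00°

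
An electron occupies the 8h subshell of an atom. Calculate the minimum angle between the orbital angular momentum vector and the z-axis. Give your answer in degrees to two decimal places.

θ_min ≈ 24.09°

For 8h, l = 5.
|L| = ℏ√(l(l+1)) = √30 ℏ.
The smallest angle corresponds to the largest L_z, i.e. m_l = l = 5, giving L_z = 5ℏ.
cos θ_min = 5/√30, so θ_min ≈ 24.09°.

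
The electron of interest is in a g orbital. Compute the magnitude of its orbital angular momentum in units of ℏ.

|L| = 2√5 ℏ ≈ 4.472ℏ

A g state has l = 4.
|L| = ℏ√(l(l+1)) = ℏ√(4·5) = 2√5 ℏ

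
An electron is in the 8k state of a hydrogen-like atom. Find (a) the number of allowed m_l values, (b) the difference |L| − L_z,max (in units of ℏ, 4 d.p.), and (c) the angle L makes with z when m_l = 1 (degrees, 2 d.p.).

The 8k subshell has l = 7.
There are 2l+1 = 15 values of m_l.
|L| − L_z,max = (2√14 − 7)ℏ ≈ 0.4833ℏ.
For m_l = 1: cos θ = 1/√56, θ ≈ 82.32°.

15 values; |L|−L_z,max ≈ 0.4833ℏ; θ(m_l=1) ≈ 82.32°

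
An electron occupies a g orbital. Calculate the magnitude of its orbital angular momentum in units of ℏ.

For a g orbital, l = 4.
|L| = ℏ√(l(l+1)) = ℏ√(4·5) = 2√5 ℏ

|L| = 2√5 ℏ ≈ 4.472ℏ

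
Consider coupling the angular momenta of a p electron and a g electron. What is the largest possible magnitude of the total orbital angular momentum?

L runs from |1 − 4| = 3 to 1 + 4 = 5.
So L can be 3, 4, 5.
The largest magnitude corresponds to L = 5: |L_tot| = ℏ√(5·6) = √30 ℏ.

|L_tot|_max = √30 ℏ ≈ 5.477ℏ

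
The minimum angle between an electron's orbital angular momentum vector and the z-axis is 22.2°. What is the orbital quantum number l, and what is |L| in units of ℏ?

At minimum angle, m_l = l, so cos θ = l/√(l(l+1)); cos²θ = l/(l+1) = 0.8572.
Thus l = 0.8572/(1 − 0.8572) ≈ 6.
Then |L| = ℏ√(6·7) = √42 ℏ.

l = 6, |L| = √42 ℏ ≈ 6.481ℏ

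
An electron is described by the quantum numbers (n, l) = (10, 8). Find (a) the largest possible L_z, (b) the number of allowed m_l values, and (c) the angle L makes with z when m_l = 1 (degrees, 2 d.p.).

L_z,max = lℏ = 8ℏ.
There are 2l+1 = 17 values of m_l.
For m_l = 1: cos θ = 1/√72, θ ≈ 83.23°.

L_z,max = 8ℏ; 17 values; θ(m_l=1) ≈ 83.23°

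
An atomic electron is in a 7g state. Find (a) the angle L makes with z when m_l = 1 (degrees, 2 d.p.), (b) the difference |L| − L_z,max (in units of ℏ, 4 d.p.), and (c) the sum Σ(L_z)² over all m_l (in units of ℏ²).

θ(m_l=1) ≈ 77.08°; |L|−L_z,max ≈ 0.4721ℏ; Σ(L_z)² = 60 ℏ²

For 7g, l = 4.
For m_l = 1: cos θ = 1/√20, θ ≈ 77.08°.
|L| − L_z,max = (2√5 − 4)ℏ ≈ 0.4721ℏ.
Σ m_l² = 60, so Σ(L_z)² = 60 ℏ².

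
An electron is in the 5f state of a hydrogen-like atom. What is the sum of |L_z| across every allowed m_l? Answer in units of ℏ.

Σ|L_z| = 12 ℏ

5f means n = 5, l = 3.
m_l runs from −3 to 3, i.e. {-3, -2, -1, 0, 1, 2, 3}.
Σ|m_l| = 2(1+2+…+3) = 12.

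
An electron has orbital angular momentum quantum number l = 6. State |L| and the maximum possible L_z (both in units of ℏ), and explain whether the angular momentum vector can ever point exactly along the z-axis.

|L| = √42 ℏ ≈ 6.4807ℏ, while L_z,max = lℏ = 6ℏ.
Since |L| > L_z,max, the vector can never point exactly along z; the closest it comes is θ_min = arccos(6/√42) ≈ 22.2°.

No: L_z,max = 6ℏ < |L| = √42 ℏ ≈ 6.481ℏ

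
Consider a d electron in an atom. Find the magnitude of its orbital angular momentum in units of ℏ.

A d state has l = 2.
|L| = ℏ√(l(l+1)) = ℏ√(2·3) = √6 ℏ

|L| = √6 ℏ ≈ 2.449ℏ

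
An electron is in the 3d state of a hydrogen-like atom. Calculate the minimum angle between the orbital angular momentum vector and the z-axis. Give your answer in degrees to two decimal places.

3d means n = 3, l = 2.
|L| = √(l(l+1)) ℏ = √6 ℏ.
The smallest angle corresponds to the largest L_z, i.e. m_l = l = 2, giving L_z = 2ℏ.
cos θ_min = 2/√6, so θ_min ≈ 35.26°.

θ_min ≈ 35.26°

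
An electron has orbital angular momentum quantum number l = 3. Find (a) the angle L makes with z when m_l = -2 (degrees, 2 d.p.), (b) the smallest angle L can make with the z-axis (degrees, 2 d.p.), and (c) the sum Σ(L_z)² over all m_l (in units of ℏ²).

θ(m_l=-2) ≈ 125.26°; θ_min ≈ 30.00°; Σ(L_z)² = 28 ℏ²

For m_l = -2: cos θ = -2/√12, θ ≈ 125.26°.
cos θ_min = 3/√12, so θ_min ≈ 30.00°.
Σ m_l² = 28, so Σ(L_z)² = 28 ℏ².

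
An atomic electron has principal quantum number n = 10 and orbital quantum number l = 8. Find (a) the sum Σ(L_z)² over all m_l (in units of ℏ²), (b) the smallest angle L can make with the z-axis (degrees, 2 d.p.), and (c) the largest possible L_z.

Σ m_l² = 408, so Σ(L_z)² = 408 ℏ².
cos θ_min = 8/√72, so θ_min ≈ 19.47°.
L_z,max = lℏ = 8ℏ.

Σ(L_z)² = 408 ℏ²; θ_min ≈ 19.47°; L_z,max = 8ℏ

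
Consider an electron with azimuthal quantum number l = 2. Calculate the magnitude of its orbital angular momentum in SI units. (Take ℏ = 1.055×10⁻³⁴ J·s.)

|L| = ℏ√(l(l+1)) = ℏ√(2·3) = √6 ℏ
Numerically, |L| = 2.449 × (1.055×10⁻³⁴ J·s) = 2.584×10⁻³⁴ J·s.

|L| = 2.584×10⁻³⁴ J·s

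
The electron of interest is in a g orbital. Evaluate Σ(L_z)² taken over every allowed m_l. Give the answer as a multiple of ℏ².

For a g orbital, l = 4.
m_l ∈ {-4, -3, -2, -1, 0, 1, 2, 3, 4}.
Σ m_l² = 2·(1 + 4 + 9 + 16) = 60.

Σ(L_z)² = 60 ℏ²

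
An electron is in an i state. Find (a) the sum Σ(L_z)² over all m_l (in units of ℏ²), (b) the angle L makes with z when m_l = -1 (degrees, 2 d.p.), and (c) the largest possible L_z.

I corresponds to l = 6.
Σ m_l² = 182, so Σ(L_z)² = 182 ℏ².
For m_l = -1: cos θ = -1/√42, θ ≈ 98.88°.
L_z,max = lℏ = 6ℏ.

Σ(L_z)² = 182 ℏ²; θ(m_l=-1) ≈ 98.88°; L_z,max = 6ℏ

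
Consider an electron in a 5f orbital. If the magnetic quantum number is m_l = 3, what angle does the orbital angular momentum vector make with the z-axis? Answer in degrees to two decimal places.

The 5f subshell has l = 3.
|L| = ℏ√(l(l+1)) = 2√3 ℏ.
L_z = m_l ℏ = 3ℏ.
cos θ = L_z/|L| = 3/√12, so θ ≈ 30.00°.

θ ≈ 30.00°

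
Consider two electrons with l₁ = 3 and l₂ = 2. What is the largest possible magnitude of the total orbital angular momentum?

|L_tot|_max = √30 ℏ ≈ 5.477ℏ

L runs from |3 − 2| = 1 to 3 + 2 = 5.
L ∈ {1, 2, 3, 4, 5}.
The largest magnitude corresponds to L = 5: |L_tot| = ℏ√(5·6) = √30 ℏ.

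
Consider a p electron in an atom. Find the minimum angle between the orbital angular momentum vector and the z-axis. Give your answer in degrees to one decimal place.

θ_min ≈ 45.0°

The letter p corresponds to l = 1.
|L| = √(l(l+1)) ℏ = √2 ℏ.
The smallest angle corresponds to the largest L_z, i.e. m_l = l = 1, giving L_z = 1ℏ.
cos θ_min = 1/√2, so θ_min ≈ 45.0°.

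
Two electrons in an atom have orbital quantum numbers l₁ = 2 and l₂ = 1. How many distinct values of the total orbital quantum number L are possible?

L runs from |2 − 1| = 1 to 2 + 1 = 3.
Allowed values: L = 1, 2, 3.
That is 3 values.

3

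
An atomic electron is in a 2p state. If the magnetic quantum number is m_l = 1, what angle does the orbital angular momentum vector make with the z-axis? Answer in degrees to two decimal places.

2p means n = 2, l = 1.
|L| = √(l(l+1)) ℏ = √2 ℏ.
L_z = m_l ℏ = 1ℏ.
cos θ = L_z/|L| = 1/√2, so θ ≈ 45.00°.

θ ≈ 45.00°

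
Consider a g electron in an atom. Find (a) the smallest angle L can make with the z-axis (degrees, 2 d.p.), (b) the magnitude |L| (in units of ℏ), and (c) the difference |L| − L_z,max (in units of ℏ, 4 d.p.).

θ_min ≈ 26.57°; |L| = 2√5 ℏ ≈ 4.472ℏ; |L|−L_z,max ≈ 0.4721ℏ

The letter g corresponds to l = 4.
cos θ_min = 4/√20, so θ_min ≈ 26.57°.
|L| = ℏ√(4·5) = 2√5 ℏ ≈ 4.472ℏ.
|L| − L_z,max = (2√5 − 4)ℏ ≈ 0.4721ℏ.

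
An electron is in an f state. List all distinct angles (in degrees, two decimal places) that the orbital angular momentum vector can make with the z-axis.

The letter f corresponds to l = 3.
|L| = √(l(l+1)) ℏ = 2√3 ℏ.
cos θ = m_l/√12 for each m_l ∈ {-3, -2, -1, 0, 1, 2, 3}.

θ ∈ {30.00°, 54.74°, 73.22°, 90.00°, 106.78°, 125.26°, 150.00°}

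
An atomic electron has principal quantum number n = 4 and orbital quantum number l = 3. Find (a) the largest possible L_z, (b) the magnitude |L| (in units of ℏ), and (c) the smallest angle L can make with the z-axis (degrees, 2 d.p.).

L_z,max = 3ℏ; |L| = 2√3 ℏ ≈ 3.464ℏ; θ_min ≈ 30.00°

L_z,max = lℏ = 3ℏ.
|L| = ℏ√(3·4) = 2√3 ℏ ≈ 3.464ℏ.
cos θ_min = 3/√12, so θ_min ≈ 30.00°.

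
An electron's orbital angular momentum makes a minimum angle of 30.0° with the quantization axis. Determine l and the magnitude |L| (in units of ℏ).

l = 3, |L| = 2√3 ℏ ≈ 3.464ℏ

At minimum angle, m_l = l, so cos θ = l/√(l(l+1)); cos²θ = l/(l+1) = 0.7500.
Solving: l = 3.
Then |L| = ℏ√(3·4) = 2√3 ℏ.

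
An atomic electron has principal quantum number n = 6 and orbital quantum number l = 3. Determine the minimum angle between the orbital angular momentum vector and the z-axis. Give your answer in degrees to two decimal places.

θ_min ≈ 30.00°

|L| = √(l(l+1)) ℏ = 2√3 ℏ.
The smallest angle corresponds to the largest L_z, i.e. m_l = l = 3, giving L_z = 3ℏ.
cos θ_min = 3/√12, so θ_min ≈ 30.00°.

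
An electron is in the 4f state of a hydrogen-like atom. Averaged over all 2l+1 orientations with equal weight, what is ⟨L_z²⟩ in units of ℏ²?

The 4f subshell has l = 3.
m_l ∈ {-3, -2, -1, 0, 1, 2, 3}.
⟨L_z²⟩ = ℏ²·l(l+1)/3 = 4ℏ².

⟨L_z²⟩ = 4 ℏ²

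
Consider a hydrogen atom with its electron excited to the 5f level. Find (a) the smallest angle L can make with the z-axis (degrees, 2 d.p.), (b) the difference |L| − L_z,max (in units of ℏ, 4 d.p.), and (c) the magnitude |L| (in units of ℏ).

θ_min ≈ 30.00°; |L|−L_z,max ≈ 0.4641ℏ; |L| = 2√3 ℏ ≈ 3.464ℏ

The 5f level has l = 3.
cos θ_min = 3/√12, so θ_min ≈ 30.00°.
|L| − L_z,max = (2√3 − 3)ℏ ≈ 0.4641ℏ.
|L| = ℏ√(3·4) = 2√3 ℏ ≈ 3.464ℏ.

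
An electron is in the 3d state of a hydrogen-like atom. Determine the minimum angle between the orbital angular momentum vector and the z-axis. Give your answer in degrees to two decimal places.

For 3d, l = 2.
|L| = ℏ√(l(l+1)) = √6 ℏ.
The smallest angle corresponds to the largest L_z, i.e. m_l = l = 2, giving L_z = 2ℏ.
cos θ_min = 2/√6, so θ_min ≈ 35.26°.

θ_min ≈ 35.26°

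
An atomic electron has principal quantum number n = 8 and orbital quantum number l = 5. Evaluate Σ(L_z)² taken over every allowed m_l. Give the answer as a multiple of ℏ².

Σ(L_z)² = 110 ℏ²

m_l runs from −5 to 5, i.e. {-5, -4, -3, -2, -1, 0, 1, 2, 3, 4, 5}.
Summing m² from −5 to 5: Σ m_l² = 110.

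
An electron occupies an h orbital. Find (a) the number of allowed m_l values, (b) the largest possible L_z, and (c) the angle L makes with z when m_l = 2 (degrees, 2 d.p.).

11 values; L_z,max = 5ℏ; θ(m_l=2) ≈ 68.58°

For an h orbital, l = 5.
There are 2l+1 = 11 values of m_l.
L_z,max = lℏ = 5ℏ.
For m_l = 2: cos θ = 2/√30, θ ≈ 68.58°.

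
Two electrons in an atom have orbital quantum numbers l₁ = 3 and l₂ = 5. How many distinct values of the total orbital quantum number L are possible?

The total orbital quantum number L ranges from |l₁ − l₂| to l₁ + l₂ in integer steps.
Allowed values: L = 2, 3, 4, 5, 6, 7, 8.
That is 7 values.

7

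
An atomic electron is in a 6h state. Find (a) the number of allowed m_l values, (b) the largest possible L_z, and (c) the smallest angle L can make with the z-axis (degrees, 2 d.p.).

11 values; L_z,max = 5ℏ; θ_min ≈ 24.09°

6h means n = 6, l = 5.
There are 2l+1 = 11 values of m_l.
L_z,max = lℏ = 5ℏ.
cos θ_min = 5/√30, so θ_min ≈ 24.09°.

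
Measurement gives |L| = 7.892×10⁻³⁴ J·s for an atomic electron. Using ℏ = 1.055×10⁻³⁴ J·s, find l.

l = 7

Dividing by ℏ: |L|/ℏ ≈ 7.481.
(|L|/ℏ)² = l(l+1) ≈ 55.96 ⇒ l = 7.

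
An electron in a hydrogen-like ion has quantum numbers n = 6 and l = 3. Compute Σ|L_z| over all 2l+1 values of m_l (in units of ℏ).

The allowed m_l values are -3, -2, -1, 0, 1, 2, 3.
Σ|m_l| = l(l+1) = 12.

Σ|L_z| = 12 ℏ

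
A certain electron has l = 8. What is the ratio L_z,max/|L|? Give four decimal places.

L_z,max/|L| = 0.9428

|L| = 6√2 ℏ ≈ 8.4853ℏ, while L_z,max = lℏ = 8ℏ.
L_z,max/|L| = 8/√72 = 0.9428.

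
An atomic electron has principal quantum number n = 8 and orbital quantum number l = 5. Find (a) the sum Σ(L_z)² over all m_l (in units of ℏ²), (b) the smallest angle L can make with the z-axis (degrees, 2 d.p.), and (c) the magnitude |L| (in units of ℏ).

Σ m_l² = 110, so Σ(L_z)² = 110 ℏ².
cos θ_min = 5/√30, so θ_min ≈ 24.09°.
|L| = ℏ√(5·6) = √30 ℏ ≈ 5.477ℏ.

Σ(L_z)² = 110 ℏ²; θ_min ≈ 24.09°; |L| = √30 ℏ ≈ 5.477ℏ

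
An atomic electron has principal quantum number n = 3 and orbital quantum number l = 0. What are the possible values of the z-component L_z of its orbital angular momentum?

L_z ∈ {0}

L_z = m_l ℏ with m_l ranging from −l to +l in integer steps.
For l = 0: m_l ∈ {0}.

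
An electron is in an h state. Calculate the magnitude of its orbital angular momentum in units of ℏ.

|L| = √30 ℏ ≈ 5.477ℏ

The letter h corresponds to l = 5.
|L| = ℏ√(l(l+1)) = ℏ√(5·6) = √30 ℏ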